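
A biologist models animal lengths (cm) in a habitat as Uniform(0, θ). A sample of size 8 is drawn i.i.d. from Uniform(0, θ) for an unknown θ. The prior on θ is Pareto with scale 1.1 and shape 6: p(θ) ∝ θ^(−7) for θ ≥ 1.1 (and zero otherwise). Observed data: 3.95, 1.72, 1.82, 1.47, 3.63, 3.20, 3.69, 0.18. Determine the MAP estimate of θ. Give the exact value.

θ̂_MAP = 3.95

The Uniform(0, θ) likelihood is θ^(−n) for θ ≥ max(xᵢ), zero otherwise. Here max(xᵢ) = 3.95.
Posterior ∝ θ^(−7) · θ^(−8) = θ^(−15) on θ ≥ max(1.1, 3.95) = 3.95.
This density is strictly decreasing in θ, so the posterior mode lies at the lower boundary of the support.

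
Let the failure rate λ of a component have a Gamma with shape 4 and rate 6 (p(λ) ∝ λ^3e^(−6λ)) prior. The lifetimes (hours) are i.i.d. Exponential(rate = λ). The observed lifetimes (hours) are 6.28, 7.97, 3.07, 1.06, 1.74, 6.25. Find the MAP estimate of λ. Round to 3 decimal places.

The Exponential(rate=λ) likelihood is ∝ λ^n e^(−λΣtᵢ). Here n = 6 and Σtᵢ = 6.28 + 7.97 + 3.07 + 1.06 + 1.74 + 6.25 = 26.37.
Posterior ∝ λ^3e^(−6λ) · λ^6e^(−26.37λ) = λ^9e^(−32.37λ), i.e. Gamma(10, 32.37).
Mode = (a−1)/b = 9/32.37 ≈ 0.278.

λ̂_MAP = 0.278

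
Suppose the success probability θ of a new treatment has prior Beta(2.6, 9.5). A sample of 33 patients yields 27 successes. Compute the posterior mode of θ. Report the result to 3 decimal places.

Prior: Beta(2.6, 9.5).
Data: 27 successes in 33 trials. The binomial likelihood contributes θ^27(1−θ)^6, so the posterior is Beta(2.6+27, 9.5+6) = Beta(29.6, 15.5).
For Beta(a, b) with a, b > 1 the mode is (a−1)/(a+b−2) = 28.6/43.1 ≈ 0.664.

θ̂_MAP = 0.664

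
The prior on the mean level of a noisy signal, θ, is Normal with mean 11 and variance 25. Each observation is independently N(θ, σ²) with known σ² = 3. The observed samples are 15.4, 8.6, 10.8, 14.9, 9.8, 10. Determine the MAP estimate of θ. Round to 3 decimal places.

n = 6; x̄ = (15.4 + 8.6 + 10.8 + 14.9 + 9.8 + 10)/6 = 69.5/6 = 139/12 ≈ 11.5833.
For a Normal prior and Normal likelihood with known variance, the posterior is Normal; its mode equals its mean, the precision-weighted average.
Prior precision 1/σ₀² = 1/25 = 0.04; data precision n/σ² = 6/3 = 2.
θ̂ = (0.04·11 + 2·(139/12)) / (0.04 + 2) = (3541/150)/2.04 = 3541/306 ≈ 11.572.

θ̂_MAP = 11.572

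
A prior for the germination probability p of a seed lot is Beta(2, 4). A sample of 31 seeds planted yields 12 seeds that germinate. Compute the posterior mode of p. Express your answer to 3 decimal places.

Prior: Beta(2, 4).
Data: 12 successes in 31 trials. The binomial likelihood contributes p^12(1−p)^19, so the posterior is Beta(2+12, 4+19) = Beta(14, 23).
For Beta(a, b) with a, b > 1 the mode is (a−1)/(a+b−2) = 13/35 ≈ 0.371.

p̂_MAP = 0.371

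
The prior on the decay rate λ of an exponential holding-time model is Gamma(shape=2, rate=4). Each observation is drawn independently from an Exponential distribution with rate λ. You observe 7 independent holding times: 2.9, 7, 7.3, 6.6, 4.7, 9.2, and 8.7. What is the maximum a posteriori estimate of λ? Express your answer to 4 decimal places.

The Exponential(rate=λ) likelihood is ∝ λ^n e^(−λΣtᵢ). Here n = 7 and Σtᵢ = 2.9 + 7 + 7.3 + 6.6 + 4.7 + 9.2 + 8.7 = 46.4.
Posterior ∝ λe^(−4λ) · λ^7e^(−46.4λ) = λ^8e^(−50.4λ), i.e. Gamma(9, 50.4).
Mode = (a−1)/b = 8/50.4 ≈ 0.1587.

λ̂_MAP = 0.1587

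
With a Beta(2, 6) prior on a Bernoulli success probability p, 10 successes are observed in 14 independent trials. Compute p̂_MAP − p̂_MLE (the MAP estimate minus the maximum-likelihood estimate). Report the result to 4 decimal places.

Posterior is Beta(12, 10); MAP = (12−1)/(22−2) = 11/20 ≈ 0.55000.
MLE ignores the prior: p̂_MLE = k/n = 10/14 ≈ 0.71429.
Difference = 11/20 − 10/14 = -23/140 ≈ -0.1643.

MAP − MLE = -0.1643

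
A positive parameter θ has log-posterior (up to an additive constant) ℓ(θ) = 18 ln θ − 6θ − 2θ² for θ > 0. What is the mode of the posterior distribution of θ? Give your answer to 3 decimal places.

θ̂_MAP = 1.500

ℓ'(θ) = 18/θ − 6 − 4θ. Setting this to zero and multiplying by θ: 4θ² + 6θ − 18 = 0.
θ = (−6 + √(6² + 4·4·18)) / (2·4) = (−6 + √324) / 8 = (−6 + 18)/8 = 3/2.
ℓ''(θ) = −18/θ² − 4 < 0, confirming a maximum.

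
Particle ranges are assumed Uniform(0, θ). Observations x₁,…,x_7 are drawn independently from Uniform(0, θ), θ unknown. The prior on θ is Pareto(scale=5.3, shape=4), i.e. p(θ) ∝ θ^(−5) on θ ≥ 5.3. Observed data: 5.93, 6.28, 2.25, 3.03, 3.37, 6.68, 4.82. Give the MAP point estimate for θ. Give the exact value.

The Uniform(0, θ) likelihood is θ^(−n) for θ ≥ max(xᵢ), zero otherwise. Here max(xᵢ) = 6.68.
Posterior ∝ θ^(−5) · θ^(−7) = θ^(−12) on θ ≥ max(5.3, 6.68) = 6.68.
This density is strictly decreasing in θ, so the posterior mode lies at the lower boundary of the support.

θ̂_MAP = 6.68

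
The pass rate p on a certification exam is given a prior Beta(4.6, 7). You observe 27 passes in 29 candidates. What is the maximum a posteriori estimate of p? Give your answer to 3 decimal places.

p̂_MAP = 0.793

Prior: Beta(4.6, 7).
Data: 27 successes in 29 trials. The binomial likelihood contributes p^27(1−p)^2, so the posterior is Beta(4.6+27, 7+2) = Beta(31.6, 9).
For Beta(a, b) with a, b > 1 the mode is (a−1)/(a+b−2) = 30.6/38.6 ≈ 0.793.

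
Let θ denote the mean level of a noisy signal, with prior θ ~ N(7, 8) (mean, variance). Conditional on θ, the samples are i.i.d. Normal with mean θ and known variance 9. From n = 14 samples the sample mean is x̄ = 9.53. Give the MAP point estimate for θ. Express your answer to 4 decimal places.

θ̂_MAP = 9.3418

n = 14, x̄ = 9.53.
For a Normal prior and Normal likelihood with known variance, the posterior is Normal; its mode equals its mean, the precision-weighted average.
Prior precision 1/σ₀² = 1/8 = 0.125; data precision n/σ² = 14/9.
θ̂ = (0.125·7 + (14/9)·9.53) / (0.125 + 14/9) = (28259/1800)/(121/72) = 2569/275 ≈ 9.3418.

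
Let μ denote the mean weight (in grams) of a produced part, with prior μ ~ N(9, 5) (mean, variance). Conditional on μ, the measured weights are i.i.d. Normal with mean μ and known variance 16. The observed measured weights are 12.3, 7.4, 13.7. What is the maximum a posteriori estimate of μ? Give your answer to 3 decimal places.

μ̂_MAP = 10.032

n = 3; x̄ = (12.3 + 7.4 + 13.7)/3 = 33.4/3 = 167/15 ≈ 11.1333.
For a Normal prior and Normal likelihood with known variance, the posterior is Normal; its mode equals its mean, the precision-weighted average.
Prior precision 1/σ₀² = 1/5 = 0.2; data precision n/σ² = 3/16 = 0.1875.
μ̂ = (0.2·9 + 0.1875·(167/15)) / (0.2 + 0.1875) = 3.8875/0.3875 = 311/31 ≈ 10.032.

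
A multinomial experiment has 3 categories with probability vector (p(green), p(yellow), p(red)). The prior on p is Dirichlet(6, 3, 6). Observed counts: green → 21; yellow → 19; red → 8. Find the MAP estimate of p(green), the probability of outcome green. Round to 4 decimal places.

MAP estimate of p(green) = 0.4333

The posterior is Dirichlet(αᵢ + nᵢ) = Dirichlet(27, 22, 14).
For a Dirichlet(a₁,…,a_K) with all aᵢ > 1, the mode has j-th component (aⱼ − 1)/(Σaᵢ − K).
Here Σaᵢ = 63 and K = 3, so p(green) = (27 − 1)/(63 − 3) = 26/60 ≈ 0.4333.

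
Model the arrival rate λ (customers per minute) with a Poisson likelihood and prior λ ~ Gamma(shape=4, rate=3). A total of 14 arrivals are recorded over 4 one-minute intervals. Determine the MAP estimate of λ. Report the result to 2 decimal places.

Σxᵢ = 14, n = 4.
Posterior ∝ λ^3e^(−3λ) · λ^14e^(−4λ) = λ^17e^(−7λ), i.e. Gamma(shape=18, rate=7).
The mode of a Gamma(a, b) with a ≥ 1 (shape–rate) is (a−1)/b = 17/7 ≈ 2.43.

λ̂_MAP = 2.43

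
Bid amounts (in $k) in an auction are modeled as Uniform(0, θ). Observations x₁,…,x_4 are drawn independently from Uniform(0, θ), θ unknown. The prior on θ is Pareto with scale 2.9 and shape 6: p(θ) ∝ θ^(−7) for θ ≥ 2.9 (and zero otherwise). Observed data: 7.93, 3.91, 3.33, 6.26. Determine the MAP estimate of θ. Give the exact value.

θ̂_MAP = 7.93

The Uniform(0, θ) likelihood is θ^(−n) for θ ≥ max(xᵢ), zero otherwise. Here max(xᵢ) = 7.93.
Posterior ∝ θ^(−7) · θ^(−4) = θ^(−11) on θ ≥ max(2.9, 7.93) = 7.93.
This density is strictly decreasing in θ, so the posterior mode lies at the lower boundary of the support.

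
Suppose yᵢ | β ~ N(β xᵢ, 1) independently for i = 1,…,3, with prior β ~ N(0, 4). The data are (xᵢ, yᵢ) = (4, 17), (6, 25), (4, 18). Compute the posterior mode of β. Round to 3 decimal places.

log p(β | y) = −Σ(yᵢ − βxᵢ)²/(2·1) − β²/(2·4) + const.
Setting the derivative to zero: Σxᵢ(yᵢ − βxᵢ)/1 − β/4 = 0, so β = Σxᵢyᵢ / (Σxᵢ² + σ²/τ²).
Σxᵢyᵢ = 4·17 + 6·25 + 4·18 = 290; Σxᵢ² = 68; σ²/τ² = 0.25.
β̂_MAP = 290 / (68 + 0.25) = 290/68.25 ≈ 4.249.

β̂_MAP = 4.249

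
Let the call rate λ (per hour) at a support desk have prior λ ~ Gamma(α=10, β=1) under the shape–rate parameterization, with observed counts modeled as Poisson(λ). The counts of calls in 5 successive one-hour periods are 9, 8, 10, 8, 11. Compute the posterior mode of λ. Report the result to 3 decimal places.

Σxᵢ = 9+8+10+8+11 = 46, with n = 5.
Posterior ∝ λ^9e^(−1λ) · λ^46e^(−5λ) = λ^55e^(−6λ), i.e. Gamma(shape=56, rate=6).
The mode of a Gamma(a, b) with a ≥ 1 (shape–rate) is (a−1)/b = 55/6 ≈ 9.167.

λ̂_MAP = 9.167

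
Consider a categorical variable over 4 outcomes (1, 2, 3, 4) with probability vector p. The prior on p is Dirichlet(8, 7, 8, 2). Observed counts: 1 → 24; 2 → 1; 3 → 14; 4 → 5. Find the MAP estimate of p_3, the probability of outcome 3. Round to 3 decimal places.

MAP estimate: 0.323

The posterior is Dirichlet(αᵢ + nᵢ) = Dirichlet(32, 8, 22, 7).
For a Dirichlet(a₁,…,a_K) with all aᵢ > 1, the mode has j-th component (aⱼ − 1)/(Σaᵢ − K).
Here Σaᵢ = 69 and K = 4, so p_3 = (22 − 1)/(69 − 4) = 21/65 ≈ 0.323.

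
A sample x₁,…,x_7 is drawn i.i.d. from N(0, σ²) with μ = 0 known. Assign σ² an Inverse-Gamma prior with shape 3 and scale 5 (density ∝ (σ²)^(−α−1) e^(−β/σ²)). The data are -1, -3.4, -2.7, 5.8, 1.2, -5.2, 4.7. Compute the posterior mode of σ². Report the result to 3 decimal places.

Sum of squared deviations about the known mean: SS = (-1−0)² + (-3.4−0)² + (-2.7−0)² + (5.8−0)² + (1.2−0)² + (-5.2−0)² + (4.7−0)² = 104.06.
The Normal likelihood contributes (σ²)^(−n/2) exp(−SS/(2σ²)), so the posterior is Inverse-Gamma(α + n/2, β + SS/2) = Inverse-Gamma(6.5, 57.03).
The mode of Inverse-Gamma(a, b) is b/(a+1) = 57.03/7.5 ≈ 7.604.

σ̂²_MAP = 7.604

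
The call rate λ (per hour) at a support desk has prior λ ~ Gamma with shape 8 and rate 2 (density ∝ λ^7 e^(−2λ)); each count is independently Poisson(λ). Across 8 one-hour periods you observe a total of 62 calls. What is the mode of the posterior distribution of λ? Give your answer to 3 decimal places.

Σxᵢ = 62, n = 8.
Posterior ∝ λ^7e^(−2λ) · λ^62e^(−8λ) = λ^69e^(−10λ), i.e. Gamma(shape=70, rate=10).
The mode of a Gamma(a, b) with a ≥ 1 (shape–rate) is (a−1)/b = 69/10 ≈ 6.900.

λ̂_MAP = 6.900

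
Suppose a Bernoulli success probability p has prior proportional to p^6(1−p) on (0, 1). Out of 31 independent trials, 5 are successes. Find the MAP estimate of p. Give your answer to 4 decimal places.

The prior density ∝ p^6(1−p)^1 is the kernel of Beta(7, 2).
Data: 5 successes in 31 trials. The binomial likelihood contributes p^5(1−p)^26, so the posterior is Beta(7+5, 2+26) = Beta(12, 28).
For Beta(a, b) with a, b > 1 the mode is (a−1)/(a+b−2) = 11/38 ≈ 0.2895.

p̂_MAP = 0.2895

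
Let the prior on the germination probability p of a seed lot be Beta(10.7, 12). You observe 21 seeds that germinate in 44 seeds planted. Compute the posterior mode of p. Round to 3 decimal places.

Prior: Beta(10.7, 12).
Data: 21 successes in 44 trials. The binomial likelihood contributes p^21(1−p)^23, so the posterior is Beta(10.7+21, 12+23) = Beta(31.7, 35).
For Beta(a, b) with a, b > 1 the mode is (a−1)/(a+b−2) = 30.7/64.7 ≈ 0.474.

p̂_MAP = 0.474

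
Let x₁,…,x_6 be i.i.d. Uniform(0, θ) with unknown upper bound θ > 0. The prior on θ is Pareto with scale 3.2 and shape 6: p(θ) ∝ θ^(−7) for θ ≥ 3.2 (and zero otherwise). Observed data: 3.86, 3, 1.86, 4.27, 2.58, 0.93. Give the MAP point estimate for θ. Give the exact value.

The Uniform(0, θ) likelihood is θ^(−n) for θ ≥ max(xᵢ), zero otherwise. Here max(xᵢ) = 4.27.
Posterior ∝ θ^(−7) · θ^(−6) = θ^(−13) on θ ≥ max(3.2, 4.27) = 4.27.
This density is strictly decreasing in θ, so the posterior mode lies at the lower boundary of the support.

θ̂_MAP = 4.27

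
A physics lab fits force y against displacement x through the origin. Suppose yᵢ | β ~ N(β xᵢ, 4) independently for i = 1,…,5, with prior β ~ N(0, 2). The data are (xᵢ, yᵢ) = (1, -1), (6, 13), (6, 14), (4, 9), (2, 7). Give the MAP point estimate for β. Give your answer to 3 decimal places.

β̂_MAP = 2.221

log p(β | y) = −Σ(yᵢ − βxᵢ)²/(2·4) − β²/(2·2) + const.
Setting the derivative to zero: Σxᵢ(yᵢ − βxᵢ)/4 − β/2 = 0, so β = Σxᵢyᵢ / (Σxᵢ² + σ²/τ²).
Σxᵢyᵢ = 1·(-1) + 6·13 + 6·14 + 4·9 + 2·7 = 211; Σxᵢ² = 93; σ²/τ² = 2.
β̂_MAP = 211 / (93 + 2) = 211/95 ≈ 2.221.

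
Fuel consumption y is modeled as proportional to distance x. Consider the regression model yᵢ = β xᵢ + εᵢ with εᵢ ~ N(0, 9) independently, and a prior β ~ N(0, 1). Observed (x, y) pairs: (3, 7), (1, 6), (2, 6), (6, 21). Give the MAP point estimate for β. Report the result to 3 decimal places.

log p(β | y) = −Σ(yᵢ − βxᵢ)²/(2·9) − β²/(2·1) + const.
Setting the derivative to zero: Σxᵢ(yᵢ − βxᵢ)/9 − β/1 = 0, so β = Σxᵢyᵢ / (Σxᵢ² + σ²/τ²).
Σxᵢyᵢ = 3·7 + 1·6 + 2·6 + 6·21 = 165; Σxᵢ² = 50; σ²/τ² = 9.
β̂_MAP = 165 / (50 + 9) = 165/59 ≈ 2.797.

β̂_MAP = 2.797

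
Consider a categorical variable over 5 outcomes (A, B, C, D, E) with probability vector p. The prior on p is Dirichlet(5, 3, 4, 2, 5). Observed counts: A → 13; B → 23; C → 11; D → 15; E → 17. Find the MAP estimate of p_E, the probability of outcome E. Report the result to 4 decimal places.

MAP estimate of p_E = 0.2258

The posterior is Dirichlet(αᵢ + nᵢ) = Dirichlet(18, 26, 15, 17, 22).
For a Dirichlet(a₁,…,a_K) with all aᵢ > 1, the mode has j-th component (aⱼ − 1)/(Σaᵢ − K).
Here Σaᵢ = 98 and K = 5, so p_E = (22 − 1)/(98 − 5) = 21/93 ≈ 0.2258.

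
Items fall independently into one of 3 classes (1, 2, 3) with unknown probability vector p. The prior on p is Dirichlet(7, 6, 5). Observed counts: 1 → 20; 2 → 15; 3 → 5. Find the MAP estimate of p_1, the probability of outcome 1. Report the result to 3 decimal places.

MAP estimate: 0.473

The posterior is Dirichlet(αᵢ + nᵢ) = Dirichlet(27, 21, 10).
For a Dirichlet(a₁,…,a_K) with all aᵢ > 1, the mode has j-th component (aⱼ − 1)/(Σaᵢ − K).
Here Σaᵢ = 58 and K = 3, so p_1 = (27 − 1)/(58 − 3) = 26/55 ≈ 0.473.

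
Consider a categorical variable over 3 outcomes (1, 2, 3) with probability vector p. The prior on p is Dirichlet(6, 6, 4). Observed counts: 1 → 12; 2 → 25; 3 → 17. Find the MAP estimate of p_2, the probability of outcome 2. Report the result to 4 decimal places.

MAP estimate: 0.4478

The posterior is Dirichlet(αᵢ + nᵢ) = Dirichlet(18, 31, 21).
For a Dirichlet(a₁,…,a_K) with all aᵢ > 1, the mode has j-th component (aⱼ − 1)/(Σaᵢ − K).
Here Σaᵢ = 70 and K = 3, so p_2 = (31 − 1)/(70 − 3) = 30/67 ≈ 0.4478.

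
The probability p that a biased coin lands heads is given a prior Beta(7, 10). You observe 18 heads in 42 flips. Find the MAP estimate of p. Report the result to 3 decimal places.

p̂_MAP = 0.421

Prior: Beta(7, 10).
Data: 18 successes in 42 trials. The binomial likelihood contributes p^18(1−p)^24, so the posterior is Beta(7+18, 10+24) = Beta(25, 34).
For Beta(a, b) with a, b > 1 the mode is (a−1)/(a+b−2) = 24/57 ≈ 0.421.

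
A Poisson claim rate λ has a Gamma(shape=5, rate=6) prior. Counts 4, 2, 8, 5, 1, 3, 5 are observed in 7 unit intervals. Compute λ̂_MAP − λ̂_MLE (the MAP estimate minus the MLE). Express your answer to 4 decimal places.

MAP − MLE = -1.5385

Σxᵢ = 28. Posterior is Gamma(33, 13); MAP = (33−1)/13 = 32/13 ≈ 2.46154.
MLE = x̄ = 28/7 ≈ 4.00000.
Difference = 32/13 − 28/7 = -20/13 ≈ -1.5385.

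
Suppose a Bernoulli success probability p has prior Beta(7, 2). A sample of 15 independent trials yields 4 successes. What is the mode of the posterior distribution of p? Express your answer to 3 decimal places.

Prior: Beta(7, 2).
Data: 4 successes in 15 trials. The binomial likelihood contributes p^4(1−p)^11, so the posterior is Beta(7+4, 2+11) = Beta(11, 13).
For Beta(a, b) with a, b > 1 the mode is (a−1)/(a+b−2) = 10/22 ≈ 0.455.

p̂_MAP = 0.455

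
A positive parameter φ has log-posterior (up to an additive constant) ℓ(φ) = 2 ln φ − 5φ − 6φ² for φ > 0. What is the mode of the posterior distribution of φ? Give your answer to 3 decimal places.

φ̂_MAP = 0.250

ℓ'(φ) = 2/φ − 5 − 12φ. Setting this to zero and multiplying by φ: 12φ² + 5φ − 2 = 0.
φ = (−5 + √(5² + 4·12·2)) / (2·12) = (−5 + √121) / 24 = (−5 + 11)/24 = 1/4.
ℓ''(φ) = −2/φ² − 12 < 0, confirming a maximum.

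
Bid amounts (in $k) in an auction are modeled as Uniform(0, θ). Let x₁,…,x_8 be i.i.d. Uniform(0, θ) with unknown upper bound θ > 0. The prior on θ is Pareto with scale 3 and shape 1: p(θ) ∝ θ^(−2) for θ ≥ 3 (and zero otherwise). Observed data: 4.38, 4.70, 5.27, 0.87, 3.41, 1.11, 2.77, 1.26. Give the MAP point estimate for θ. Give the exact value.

The Uniform(0, θ) likelihood is θ^(−n) for θ ≥ max(xᵢ), zero otherwise. Here max(xᵢ) = 5.27.
Posterior ∝ θ^(−2) · θ^(−8) = θ^(−10) on θ ≥ max(3, 5.27) = 5.27.
This density is strictly decreasing in θ, so the posterior mode lies at the lower boundary of the support.

θ̂_MAP = 5.27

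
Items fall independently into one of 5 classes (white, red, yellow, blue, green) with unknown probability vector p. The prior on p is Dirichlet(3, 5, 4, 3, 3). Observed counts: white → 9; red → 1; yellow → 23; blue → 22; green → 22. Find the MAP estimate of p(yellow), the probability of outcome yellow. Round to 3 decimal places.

MAP estimate of p(yellow) = 0.289

The posterior is Dirichlet(αᵢ + nᵢ) = Dirichlet(12, 6, 27, 25, 25).
For a Dirichlet(a₁,…,a_K) with all aᵢ > 1, the mode has j-th component (aⱼ − 1)/(Σaᵢ − K).
Here Σaᵢ = 95 and K = 5, so p(yellow) = (27 − 1)/(95 − 5) = 26/90 ≈ 0.289.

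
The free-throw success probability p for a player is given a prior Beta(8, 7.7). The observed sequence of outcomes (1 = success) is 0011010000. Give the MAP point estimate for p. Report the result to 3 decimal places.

p̂_MAP = 0.422

Prior: Beta(8, 7.7).
Data: 3 successes in 10 trials (from the sequence). The binomial likelihood contributes p^3(1−p)^7, so the posterior is Beta(8+3, 7.7+7) = Beta(11, 14.7).
For Beta(a, b) with a, b > 1 the mode is (a−1)/(a+b−2) = 10/23.7 ≈ 0.422.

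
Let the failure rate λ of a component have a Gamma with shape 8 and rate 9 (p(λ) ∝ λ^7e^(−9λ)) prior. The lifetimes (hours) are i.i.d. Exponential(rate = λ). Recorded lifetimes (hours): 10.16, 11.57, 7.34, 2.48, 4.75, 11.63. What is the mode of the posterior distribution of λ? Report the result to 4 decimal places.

The Exponential(rate=λ) likelihood is ∝ λ^n e^(−λΣtᵢ). Here n = 6 and Σtᵢ = 10.16 + 11.57 + 7.34 + 2.48 + 4.75 + 11.63 = 47.93.
Posterior ∝ λ^7e^(−9λ) · λ^6e^(−47.93λ) = λ^13e^(−56.93λ), i.e. Gamma(14, 56.93).
Mode = (a−1)/b = 13/56.93 ≈ 0.2284.

λ̂_MAP = 0.2284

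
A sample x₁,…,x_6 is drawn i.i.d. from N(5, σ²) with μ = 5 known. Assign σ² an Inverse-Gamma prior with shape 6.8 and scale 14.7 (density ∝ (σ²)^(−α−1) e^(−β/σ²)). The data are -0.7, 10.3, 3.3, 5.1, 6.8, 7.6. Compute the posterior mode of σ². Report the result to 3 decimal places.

σ̂²_MAP = 4.763

Sum of squared deviations about the known mean: SS = (-0.7−5)² + (10.3−5)² + (3.3−5)² + (5.1−5)² + (6.8−5)² + (7.6−5)² = 73.48.
The Normal likelihood contributes (σ²)^(−n/2) exp(−SS/(2σ²)), so the posterior is Inverse-Gamma(α + n/2, β + SS/2) = Inverse-Gamma(9.8, 51.44).
The mode of Inverse-Gamma(a, b) is b/(a+1) = 51.44/10.8 ≈ 4.763.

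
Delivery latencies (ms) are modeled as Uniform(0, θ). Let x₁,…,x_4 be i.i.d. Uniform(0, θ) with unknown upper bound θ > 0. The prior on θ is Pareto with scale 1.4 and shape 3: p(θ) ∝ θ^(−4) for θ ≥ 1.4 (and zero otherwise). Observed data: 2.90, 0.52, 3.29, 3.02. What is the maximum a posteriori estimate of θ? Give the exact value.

The Uniform(0, θ) likelihood is θ^(−n) for θ ≥ max(xᵢ), zero otherwise. Here max(xᵢ) = 3.29.
Posterior ∝ θ^(−4) · θ^(−4) = θ^(−8) on θ ≥ max(1.4, 3.29) = 3.29.
This density is strictly decreasing in θ, so the posterior mode lies at the lower boundary of the support.

θ̂_MAP = 3.29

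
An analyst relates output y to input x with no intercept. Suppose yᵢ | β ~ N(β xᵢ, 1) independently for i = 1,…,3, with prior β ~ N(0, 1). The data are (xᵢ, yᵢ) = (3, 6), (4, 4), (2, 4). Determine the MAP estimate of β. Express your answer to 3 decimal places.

log p(β | y) = −Σ(yᵢ − βxᵢ)²/(2·1) − β²/(2·1) + const.
Setting the derivative to zero: Σxᵢ(yᵢ − βxᵢ)/1 − β/1 = 0, so β = Σxᵢyᵢ / (Σxᵢ² + σ²/τ²).
Σxᵢyᵢ = 3·6 + 4·4 + 2·4 = 42; Σxᵢ² = 29; σ²/τ² = 1.
β̂_MAP = 42 / (29 + 1) = 42/30 ≈ 1.400.

β̂_MAP = 1.400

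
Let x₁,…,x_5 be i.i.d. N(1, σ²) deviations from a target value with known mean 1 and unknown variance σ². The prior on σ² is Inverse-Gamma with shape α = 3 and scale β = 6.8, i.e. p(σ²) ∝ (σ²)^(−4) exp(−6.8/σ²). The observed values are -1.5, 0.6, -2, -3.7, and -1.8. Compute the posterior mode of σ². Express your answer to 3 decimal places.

Sum of squared deviations about the known mean: SS = (-1.5−1)² + (0.6−1)² + (-2−1)² + (-3.7−1)² + (-1.8−1)² = 45.34.
The Normal likelihood contributes (σ²)^(−n/2) exp(−SS/(2σ²)), so the posterior is Inverse-Gamma(α + n/2, β + SS/2) = Inverse-Gamma(5.5, 29.47).
The mode of Inverse-Gamma(a, b) is b/(a+1) = 29.47/6.5 ≈ 4.534.

σ̂²_MAP = 4.534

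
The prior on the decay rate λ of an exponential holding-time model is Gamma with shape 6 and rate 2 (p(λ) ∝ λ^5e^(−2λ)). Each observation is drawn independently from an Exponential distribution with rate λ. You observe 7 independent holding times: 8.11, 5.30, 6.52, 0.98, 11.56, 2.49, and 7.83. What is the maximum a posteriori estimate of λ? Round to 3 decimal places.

The Exponential(rate=λ) likelihood is ∝ λ^n e^(−λΣtᵢ). Here n = 7 and Σtᵢ = 8.11 + 5.30 + 6.52 + 0.98 + 11.56 + 2.49 + 7.83 = 42.79.
Posterior ∝ λ^5e^(−2λ) · λ^7e^(−42.79λ) = λ^12e^(−44.79λ), i.e. Gamma(13, 44.79).
Mode = (a−1)/b = 12/44.79 ≈ 0.268.

λ̂_MAP = 0.268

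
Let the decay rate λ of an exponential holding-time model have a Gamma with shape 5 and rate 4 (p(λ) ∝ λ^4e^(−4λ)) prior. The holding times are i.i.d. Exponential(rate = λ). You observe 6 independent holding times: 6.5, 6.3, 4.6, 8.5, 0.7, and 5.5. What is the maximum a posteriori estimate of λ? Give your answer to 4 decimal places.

The Exponential(rate=λ) likelihood is ∝ λ^n e^(−λΣtᵢ). Here n = 6 and Σtᵢ = 6.5 + 6.3 + 4.6 + 8.5 + 0.7 + 5.5 = 32.1.
Posterior ∝ λ^4e^(−4λ) · λ^6e^(−32.1λ) = λ^10e^(−36.1λ), i.e. Gamma(11, 36.1).
Mode = (a−1)/b = 10/36.1 ≈ 0.2770.

λ̂_MAP = 0.2770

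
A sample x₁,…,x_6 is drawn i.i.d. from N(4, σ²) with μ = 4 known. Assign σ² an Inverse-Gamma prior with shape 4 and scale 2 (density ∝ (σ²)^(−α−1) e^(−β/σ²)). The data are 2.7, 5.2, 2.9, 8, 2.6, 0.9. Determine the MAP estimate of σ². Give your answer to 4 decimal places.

σ̂²_MAP = 2.2444

Sum of squared deviations about the known mean: SS = (2.7−4)² + (5.2−4)² + (2.9−4)² + (8−4)² + (2.6−4)² + (0.9−4)² = 31.91.
The Normal likelihood contributes (σ²)^(−n/2) exp(−SS/(2σ²)), so the posterior is Inverse-Gamma(α + n/2, β + SS/2) = Inverse-Gamma(7, 17.955).
The mode of Inverse-Gamma(a, b) is b/(a+1) = 17.955/8 ≈ 2.2444.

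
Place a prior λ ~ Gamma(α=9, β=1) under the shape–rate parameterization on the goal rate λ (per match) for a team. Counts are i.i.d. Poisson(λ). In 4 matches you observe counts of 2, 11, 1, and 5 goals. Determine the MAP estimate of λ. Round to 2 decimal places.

Σxᵢ = 2+11+1+5 = 19, with n = 4.
Posterior ∝ λ^8e^(−1λ) · λ^19e^(−4λ) = λ^27e^(−5λ), i.e. Gamma(shape=28, rate=5).
The mode of a Gamma(a, b) with a ≥ 1 (shape–rate) is (a−1)/b = 27/5 ≈ 5.40.

λ̂_MAP = 5.40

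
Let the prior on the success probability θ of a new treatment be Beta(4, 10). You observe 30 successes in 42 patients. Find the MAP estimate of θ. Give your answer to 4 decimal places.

Prior: Beta(4, 10).
Data: 30 successes in 42 trials. The binomial likelihood contributes θ^30(1−θ)^12, so the posterior is Beta(4+30, 10+12) = Beta(34, 22).
For Beta(a, b) with a, b > 1 the mode is (a−1)/(a+b−2) = 33/54 ≈ 0.6111.

θ̂_MAP = 0.6111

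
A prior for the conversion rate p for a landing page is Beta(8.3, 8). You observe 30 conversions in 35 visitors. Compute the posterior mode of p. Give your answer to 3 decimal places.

p̂_MAP = 0.757

Prior: Beta(8.3, 8).
Data: 30 successes in 35 trials. The binomial likelihood contributes p^30(1−p)^5, so the posterior is Beta(8.3+30, 8+5) = Beta(38.3, 13).
For Beta(a, b) with a, b > 1 the mode is (a−1)/(a+b−2) = 37.3/49.3 ≈ 0.757.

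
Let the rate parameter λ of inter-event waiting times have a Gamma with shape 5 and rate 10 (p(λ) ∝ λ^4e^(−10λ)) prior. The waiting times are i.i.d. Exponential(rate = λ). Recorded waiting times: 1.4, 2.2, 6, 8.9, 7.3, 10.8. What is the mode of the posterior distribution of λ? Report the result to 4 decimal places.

λ̂_MAP = 0.2146

The Exponential(rate=λ) likelihood is ∝ λ^n e^(−λΣtᵢ). Here n = 6 and Σtᵢ = 1.4 + 2.2 + 6 + 8.9 + 7.3 + 10.8 = 36.6.
Posterior ∝ λ^4e^(−10λ) · λ^6e^(−36.6λ) = λ^10e^(−46.6λ), i.e. Gamma(11, 46.6).
Mode = (a−1)/b = 10/46.6 ≈ 0.2146.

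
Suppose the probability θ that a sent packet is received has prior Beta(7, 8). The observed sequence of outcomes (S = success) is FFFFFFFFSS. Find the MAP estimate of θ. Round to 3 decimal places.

Prior: Beta(7, 8).
Data: 2 successes in 10 trials (from the sequence). The binomial likelihood contributes θ^2(1−θ)^8, so the posterior is Beta(7+2, 8+8) = Beta(9, 16).
For Beta(a, b) with a, b > 1 the mode is (a−1)/(a+b−2) = 8/23 ≈ 0.348.

θ̂_MAP = 0.348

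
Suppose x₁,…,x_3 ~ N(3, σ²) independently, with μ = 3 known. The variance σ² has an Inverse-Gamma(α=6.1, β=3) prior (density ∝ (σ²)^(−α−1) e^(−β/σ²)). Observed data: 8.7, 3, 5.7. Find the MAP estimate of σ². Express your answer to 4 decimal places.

σ̂²_MAP = 2.6616

Sum of squared deviations about the known mean: SS = (8.7−3)² + (3−3)² + (5.7−3)² = 39.78.
The Normal likelihood contributes (σ²)^(−n/2) exp(−SS/(2σ²)), so the posterior is Inverse-Gamma(α + n/2, β + SS/2) = Inverse-Gamma(7.6, 22.89).
The mode of Inverse-Gamma(a, b) is b/(a+1) = 22.89/8.6 ≈ 2.6616.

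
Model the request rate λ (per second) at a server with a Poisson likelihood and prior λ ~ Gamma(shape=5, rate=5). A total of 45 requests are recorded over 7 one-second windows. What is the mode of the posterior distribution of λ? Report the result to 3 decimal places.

Σxᵢ = 45, n = 7.
Posterior ∝ λ^4e^(−5λ) · λ^45e^(−7λ) = λ^49e^(−12λ), i.e. Gamma(shape=50, rate=12).
The mode of a Gamma(a, b) with a ≥ 1 (shape–rate) is (a−1)/b = 49/12 ≈ 4.083.

λ̂_MAP = 4.083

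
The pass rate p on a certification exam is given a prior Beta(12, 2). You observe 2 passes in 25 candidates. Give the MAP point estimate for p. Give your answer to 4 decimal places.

Prior: Beta(12, 2).
Data: 2 successes in 25 trials. The binomial likelihood contributes p^2(1−p)^23, so the posterior is Beta(12+2, 2+23) = Beta(14, 25).
For Beta(a, b) with a, b > 1 the mode is (a−1)/(a+b−2) = 13/37 ≈ 0.3514.

p̂_MAP = 0.3514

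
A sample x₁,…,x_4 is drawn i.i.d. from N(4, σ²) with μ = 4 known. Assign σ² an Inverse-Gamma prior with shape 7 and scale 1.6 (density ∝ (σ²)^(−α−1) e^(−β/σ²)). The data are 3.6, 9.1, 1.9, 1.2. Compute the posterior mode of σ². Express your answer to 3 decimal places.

σ̂²_MAP = 2.081

Sum of squared deviations about the known mean: SS = (3.6−4)² + (9.1−4)² + (1.9−4)² + (1.2−4)² = 38.42.
The Normal likelihood contributes (σ²)^(−n/2) exp(−SS/(2σ²)), so the posterior is Inverse-Gamma(α + n/2, β + SS/2) = Inverse-Gamma(9, 20.81).
The mode of Inverse-Gamma(a, b) is b/(a+1) = 20.81/10 ≈ 2.081.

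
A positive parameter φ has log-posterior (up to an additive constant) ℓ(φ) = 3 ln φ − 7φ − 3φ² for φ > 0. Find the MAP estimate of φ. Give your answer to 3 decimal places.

φ̂_MAP = 0.333

ℓ'(φ) = 3/φ − 7 − 6φ. Setting this to zero and multiplying by φ: 6φ² + 7φ − 3 = 0.
φ = (−7 + √(7² + 4·6·3)) / (2·6) = (−7 + √121) / 12 = (−7 + 11)/12 = 1/3.
ℓ''(φ) = −3/φ² − 6 < 0, confirming a maximum.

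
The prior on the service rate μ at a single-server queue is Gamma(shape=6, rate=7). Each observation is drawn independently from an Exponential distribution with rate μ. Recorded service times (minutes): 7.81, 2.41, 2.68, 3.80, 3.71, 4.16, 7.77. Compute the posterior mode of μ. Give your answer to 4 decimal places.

The Exponential(rate=μ) likelihood is ∝ μ^n e^(−μΣtᵢ). Here n = 7 and Σtᵢ = 7.81 + 2.41 + 2.68 + 3.80 + 3.71 + 4.16 + 7.77 = 32.34.
Posterior ∝ μ^5e^(−7μ) · μ^7e^(−32.34μ) = μ^12e^(−39.34μ), i.e. Gamma(13, 39.34).
Mode = (a−1)/b = 12/39.34 ≈ 0.3050.

μ̂_MAP = 0.3050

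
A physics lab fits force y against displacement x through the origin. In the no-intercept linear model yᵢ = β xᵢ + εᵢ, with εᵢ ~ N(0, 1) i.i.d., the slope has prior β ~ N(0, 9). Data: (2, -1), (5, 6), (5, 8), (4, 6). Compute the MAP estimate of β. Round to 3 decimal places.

log p(β | y) = −Σ(yᵢ − βxᵢ)²/(2·1) − β²/(2·9) + const.
Setting the derivative to zero: Σxᵢ(yᵢ − βxᵢ)/1 − β/9 = 0, so β = Σxᵢyᵢ / (Σxᵢ² + σ²/τ²).
Σxᵢyᵢ = 2·(-1) + 5·6 + 5·8 + 4·6 = 92; Σxᵢ² = 70; σ²/τ² = 1/9.
β̂_MAP = 92 / (70 + 1/9) = 92/(631/9) = 828/631 ≈ 1.312.

β̂_MAP = 1.312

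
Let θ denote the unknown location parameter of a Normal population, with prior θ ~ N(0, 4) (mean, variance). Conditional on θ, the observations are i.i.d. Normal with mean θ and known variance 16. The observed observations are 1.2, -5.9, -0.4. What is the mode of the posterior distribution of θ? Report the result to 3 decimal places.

θ̂_MAP = -0.729

n = 3; x̄ = (1.2 + (-5.9) + (-0.4))/3 = -5.1/3 = -1.7.
For a Normal prior and Normal likelihood with known variance, the posterior is Normal; its mode equals its mean, the precision-weighted average.
Prior precision 1/σ₀² = 1/4 = 0.25; data precision n/σ² = 3/16 = 0.1875.
θ̂ = (0.25·0 + 0.1875·(-1.7)) / (0.25 + 0.1875) = (-0.31875)/0.4375 = -51/70 ≈ -0.729.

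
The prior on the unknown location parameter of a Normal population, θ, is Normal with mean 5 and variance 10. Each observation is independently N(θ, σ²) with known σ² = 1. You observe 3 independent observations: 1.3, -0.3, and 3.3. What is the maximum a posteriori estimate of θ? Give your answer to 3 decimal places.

θ̂_MAP = 1.548

n = 3; x̄ = (1.3 + (-0.3) + 3.3)/3 = 4.3/3 = 43/30 ≈ 1.4333.
For a Normal prior and Normal likelihood with known variance, the posterior is Normal; its mode equals its mean, the precision-weighted average.
Prior precision 1/σ₀² = 1/10 = 0.1; data precision n/σ² = 3/1 = 3.
θ̂ = (0.1·5 + 3·(43/30)) / (0.1 + 3) = 4.8/3.1 = 48/31 ≈ 1.548.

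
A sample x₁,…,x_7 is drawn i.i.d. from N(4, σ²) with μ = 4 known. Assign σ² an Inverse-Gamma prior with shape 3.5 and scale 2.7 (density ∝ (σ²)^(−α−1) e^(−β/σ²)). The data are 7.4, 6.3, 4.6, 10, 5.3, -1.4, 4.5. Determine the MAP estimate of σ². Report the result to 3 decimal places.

σ̂²_MAP = 5.607

Sum of squared deviations about the known mean: SS = (7.4−4)² + (6.3−4)² + (4.6−4)² + (10−4)² + (5.3−4)² + (-1.4−4)² + (4.5−4)² = 84.31.
The Normal likelihood contributes (σ²)^(−n/2) exp(−SS/(2σ²)), so the posterior is Inverse-Gamma(α + n/2, β + SS/2) = Inverse-Gamma(7, 44.855).
The mode of Inverse-Gamma(a, b) is b/(a+1) = 44.855/8 ≈ 5.607.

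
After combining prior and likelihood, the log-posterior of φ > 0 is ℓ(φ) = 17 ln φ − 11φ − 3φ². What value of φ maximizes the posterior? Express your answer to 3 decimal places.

ℓ'(φ) = 17/φ − 11 − 6φ. Setting this to zero and multiplying by φ: 6φ² + 11φ − 17 = 0.
φ = (−11 + √(11² + 4·6·17)) / (2·6) = (−11 + √529) / 12 = (−11 + 23)/12 = 1.
ℓ''(φ) = −17/φ² − 6 < 0, confirming a maximum.

φ̂_MAP = 1.000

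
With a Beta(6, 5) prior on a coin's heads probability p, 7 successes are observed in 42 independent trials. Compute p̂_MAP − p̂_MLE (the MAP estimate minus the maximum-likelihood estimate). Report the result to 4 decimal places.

Posterior is Beta(13, 40); MAP = (13−1)/(53−2) = 12/51 ≈ 0.23529.
MLE ignores the prior: p̂_MLE = k/n = 7/42 ≈ 0.16667.
Difference = 12/51 − 7/42 = 7/102 ≈ 0.0686.

MAP − MLE = 0.0686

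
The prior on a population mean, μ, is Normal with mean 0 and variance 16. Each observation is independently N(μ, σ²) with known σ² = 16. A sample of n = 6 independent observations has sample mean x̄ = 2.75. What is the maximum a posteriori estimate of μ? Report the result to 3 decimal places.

n = 6, x̄ = 2.75.
For a Normal prior and Normal likelihood with known variance, the posterior is Normal; its mode equals its mean, the precision-weighted average.
Prior precision 1/σ₀² = 1/16 = 0.0625; data precision n/σ² = 6/16 = 0.375.
μ̂ = (0.0625·0 + 0.375·2.75) / (0.0625 + 0.375) = 1.03125/0.4375 = 33/14 ≈ 2.357.

μ̂_MAP = 2.357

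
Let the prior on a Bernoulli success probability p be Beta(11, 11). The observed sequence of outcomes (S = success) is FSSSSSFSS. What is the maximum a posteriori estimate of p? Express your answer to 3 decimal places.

p̂_MAP = 0.586

Prior: Beta(11, 11).
Data: 7 successes in 9 trials (from the sequence). The binomial likelihood contributes p^7(1−p)^2, so the posterior is Beta(11+7, 11+2) = Beta(18, 13).
For Beta(a, b) with a, b > 1 the mode is (a−1)/(a+b−2) = 17/29 ≈ 0.586.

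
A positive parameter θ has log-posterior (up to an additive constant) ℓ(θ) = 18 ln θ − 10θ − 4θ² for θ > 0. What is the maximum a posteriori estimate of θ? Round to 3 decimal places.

ℓ'(θ) = 18/θ − 10 − 8θ. Setting this to zero and multiplying by θ: 8θ² + 10θ − 18 = 0.
θ = (−10 + √(10² + 4·8·18)) / (2·8) = (−10 + √676) / 16 = (−10 + 26)/16 = 1.
ℓ''(θ) = −18/θ² − 8 < 0, confirming a maximum.

θ̂_MAP = 1.000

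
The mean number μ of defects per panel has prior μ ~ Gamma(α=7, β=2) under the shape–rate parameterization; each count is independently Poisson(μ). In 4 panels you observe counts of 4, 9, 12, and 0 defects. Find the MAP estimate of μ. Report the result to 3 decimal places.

μ̂_MAP = 5.167

Σxᵢ = 4+9+12+0 = 25, with n = 4.
Posterior ∝ μ^6e^(−2μ) · μ^25e^(−4μ) = μ^31e^(−6μ), i.e. Gamma(shape=32, rate=6).
The mode of a Gamma(a, b) with a ≥ 1 (shape–rate) is (a−1)/b = 31/6 ≈ 5.167.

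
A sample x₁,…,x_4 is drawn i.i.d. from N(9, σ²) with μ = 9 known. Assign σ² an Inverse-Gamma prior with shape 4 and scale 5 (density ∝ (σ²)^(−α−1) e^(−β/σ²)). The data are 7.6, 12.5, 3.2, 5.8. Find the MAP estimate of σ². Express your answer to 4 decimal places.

Sum of squared deviations about the known mean: SS = (7.6−9)² + (12.5−9)² + (3.2−9)² + (5.8−9)² = 58.09.
The Normal likelihood contributes (σ²)^(−n/2) exp(−SS/(2σ²)), so the posterior is Inverse-Gamma(α + n/2, β + SS/2) = Inverse-Gamma(6, 34.045).
The mode of Inverse-Gamma(a, b) is b/(a+1) = 34.045/7 ≈ 4.8636.

σ̂²_MAP = 4.8636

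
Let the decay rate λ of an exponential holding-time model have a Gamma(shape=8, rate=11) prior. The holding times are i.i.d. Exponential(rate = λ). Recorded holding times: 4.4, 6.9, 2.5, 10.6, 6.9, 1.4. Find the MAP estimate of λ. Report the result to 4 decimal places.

The Exponential(rate=λ) likelihood is ∝ λ^n e^(−λΣtᵢ). Here n = 6 and Σtᵢ = 4.4 + 6.9 + 2.5 + 10.6 + 6.9 + 1.4 = 32.7.
Posterior ∝ λ^7e^(−11λ) · λ^6e^(−32.7λ) = λ^13e^(−43.7λ), i.e. Gamma(14, 43.7).
Mode = (a−1)/b = 13/43.7 ≈ 0.2975.

λ̂_MAP = 0.2975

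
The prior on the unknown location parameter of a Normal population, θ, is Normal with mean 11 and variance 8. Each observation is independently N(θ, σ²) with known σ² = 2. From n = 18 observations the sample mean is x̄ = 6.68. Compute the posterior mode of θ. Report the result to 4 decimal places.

θ̂_MAP = 6.7392

n = 18, x̄ = 6.68.
For a Normal prior and Normal likelihood with known variance, the posterior is Normal; its mode equals its mean, the precision-weighted average.
Prior precision 1/σ₀² = 1/8 = 0.125; data precision n/σ² = 18/2 = 9.
θ̂ = (0.125·11 + 9·6.68) / (0.125 + 9) = 61.495/9.125 = 12299/1825 ≈ 6.7392.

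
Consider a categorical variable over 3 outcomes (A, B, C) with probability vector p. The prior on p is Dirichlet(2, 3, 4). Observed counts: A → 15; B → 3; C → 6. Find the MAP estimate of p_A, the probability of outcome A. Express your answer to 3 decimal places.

The posterior is Dirichlet(αᵢ + nᵢ) = Dirichlet(17, 6, 10).
For a Dirichlet(a₁,…,a_K) with all aᵢ > 1, the mode has j-th component (aⱼ − 1)/(Σaᵢ − K).
Here Σaᵢ = 33 and K = 3, so p_A = (17 − 1)/(33 − 3) = 16/30 ≈ 0.533.

MAP estimate of p_A = 0.533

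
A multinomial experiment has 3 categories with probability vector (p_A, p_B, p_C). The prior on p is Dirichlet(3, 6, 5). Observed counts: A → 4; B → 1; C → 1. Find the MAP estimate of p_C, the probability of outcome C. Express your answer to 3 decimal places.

MAP estimate of p_C = 0.294

The posterior is Dirichlet(αᵢ + nᵢ) = Dirichlet(7, 7, 6).
For a Dirichlet(a₁,…,a_K) with all aᵢ > 1, the mode has j-th component (aⱼ − 1)/(Σaᵢ − K).
Here Σaᵢ = 20 and K = 3, so p_C = (6 − 1)/(20 − 3) = 5/17 ≈ 0.294.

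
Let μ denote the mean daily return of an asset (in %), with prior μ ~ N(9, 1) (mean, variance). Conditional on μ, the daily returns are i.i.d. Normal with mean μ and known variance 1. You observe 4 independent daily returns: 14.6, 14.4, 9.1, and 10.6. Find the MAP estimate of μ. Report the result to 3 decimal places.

μ̂_MAP = 11.540

n = 4; x̄ = (14.6 + 14.4 + 9.1 + 10.6)/4 = 48.7/4 = 12.175.
For a Normal prior and Normal likelihood with known variance, the posterior is Normal; its mode equals its mean, the precision-weighted average.
Prior precision 1/σ₀² = 1/1 = 1; data precision n/σ² = 4/1 = 4.
μ̂ = (1·9 + 4·12.175) / (1 + 4) = 57.7/5 = 11.540.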